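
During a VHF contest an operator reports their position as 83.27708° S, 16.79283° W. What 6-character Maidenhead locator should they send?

IA16or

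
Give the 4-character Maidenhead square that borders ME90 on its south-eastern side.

Longitude square 9; +1 → 10, wraps to 0, carry into field.
Longitude field M = 12; +1 → 13 = N.
Latitude square 0; −1 → -1, wraps to 9, carry into field.
Latitude field E = 4; −1 → 3 = D.

ND09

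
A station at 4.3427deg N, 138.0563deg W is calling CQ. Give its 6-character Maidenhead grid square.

Shift to the Maidenhead origin (180°W, 90°S): lon 41.9437, lat 94.3427.
Field: lon ⌊41.9437/20⌋ = 2 → C; lat ⌊94.3427/10⌋ = 9 → J.
Square: lon ⌊1.9437/2⌋ = 0; lat ⌊4.3427/1⌋ = 4.
Subsquare: lon ⌊1.9437/0.0833333⌋ = 23 → x; lat ⌊0.3427/0.0416667⌋ = 8 → i.

CJ04xi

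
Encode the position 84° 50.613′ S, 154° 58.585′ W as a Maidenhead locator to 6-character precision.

Offset from 180°W / 90°S: lon 25.0236°, lat 5.1565°.
Field: lon ⌊25.0236/20⌋ = 1 → B; lat ⌊5.1565/10⌋ = 0 → A.
Square: lon ⌊5.0236/2⌋ = 2; lat ⌊5.1565/1⌋ = 5.
Subsquare: lon ⌊1.0236/0.0833333⌋ = 12 → m; lat ⌊0.1565/0.0416667⌋ = 3 → d.

BA25md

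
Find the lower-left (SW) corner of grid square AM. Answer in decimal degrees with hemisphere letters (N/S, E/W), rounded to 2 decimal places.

Field A=0, M=12: +0·20° lon, +12·10° lat → SW at lon -180°, lat 30°.
latitude 30.00° N, longitude 180.00° W.

30.00° N, 180.00° W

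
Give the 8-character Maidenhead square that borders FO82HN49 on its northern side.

FO82ho40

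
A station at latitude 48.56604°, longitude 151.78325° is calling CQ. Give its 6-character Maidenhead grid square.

Offset from 180°W / 90°S: lon 331.7833°, lat 138.5660°.
Field: 331.7833/20 → 16 → Q, 138.5660/10 → 13 → N; chars QN.
Square: 11.7833/2 → 5, 8.5660/1 → 8; chars 58.
Subsquare: 1.7833/0.0833333 → 21 → v, 0.5660/0.0416667 → 13 → n; chars vn.

QN58vn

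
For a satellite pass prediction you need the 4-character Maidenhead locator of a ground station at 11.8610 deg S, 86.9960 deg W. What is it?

EH68

Add 180° to longitude and 90° to latitude: 93.00, 78.14.
Field: lon ⌊93.00/20⌋ = 4 → E; lat ⌊78.14/10⌋ = 7 → H.
Square: lon ⌊13.00/2⌋ = 6; lat ⌊8.14/1⌋ = 8.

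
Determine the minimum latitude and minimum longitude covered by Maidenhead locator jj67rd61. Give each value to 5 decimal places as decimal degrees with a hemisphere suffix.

Field J=9, J=9: +9·20° lon, +9·10° lat → SW at lon 0°, lat 0°.
Square 6, 7: +6·2° lon, +7·1° lat → SW at lon 12°, lat 7°.
Subsquare r=17, d=3: +17·0.0833333° lon, +3·0.0416667° lat → SW at lon 13.4167°, lat 7.125°.
Extended square 6, 1: +6·0.00833333° lon, +1·0.00416667° lat → SW at lon 13.4667°, lat 7.12917°.
latitude 7.12917° N, longitude 13.46667° E.

7.12917° N, 13.46667° E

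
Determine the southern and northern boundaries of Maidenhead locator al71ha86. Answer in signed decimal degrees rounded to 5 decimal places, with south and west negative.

21.02500, 21.02917

Field A=0, L=11: +0·20° lon, +11·10° lat → SW at lon -180°, lat 20°.
Square 7, 1: +7·2° lon, +1·1° lat → SW at lon -166°, lat 21°.
Subsquare h=7, a=0: +7·0.0833333° lon, +0·0.0416667° lat → SW at lon -165.417°, lat 21°.
Extended square 8, 6: +8·0.00833333° lon, +6·0.00416667° lat → SW at lon -165.35°, lat 21.025°.
Cell spans 0.00833333° lon × 0.00416667° lat.
south 21.02500, north 21.02917.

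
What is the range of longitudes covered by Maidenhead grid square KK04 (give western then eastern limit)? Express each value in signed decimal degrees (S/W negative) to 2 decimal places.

20.00, 22.00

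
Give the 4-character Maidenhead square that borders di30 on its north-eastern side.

Longitude square 3; +1 → 4.
Latitude square 0; +1 → 1.

DI41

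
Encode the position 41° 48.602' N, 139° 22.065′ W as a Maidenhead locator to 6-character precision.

Shift to the Maidenhead origin (180°W, 90°S): lon 40.6322, lat 131.8100.
Field: 40.6322/20 → 2 → C, 131.8100/10 → 13 → N; chars CN.
Square: 0.6322/2 → 0, 1.8100/1 → 1; chars 01.
Subsquare: 0.6322/0.0833333 → 7 → h, 0.8100/0.0416667 → 19 → t; chars ht.

CN01ht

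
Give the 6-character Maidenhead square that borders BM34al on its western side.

BM24xl

Longitude subsquare a = 0; −1 → -1, wraps to 23 = x, carry into square.
Longitude square 3; −1 → 2.
The latitude characters are unchanged.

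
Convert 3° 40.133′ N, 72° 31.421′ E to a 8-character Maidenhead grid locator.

MJ63gq20

Offset from 180°W / 90°S: lon 252.52368°, lat 93.66888°.
Field: lon ⌊252.52368/20⌋ = 12 → M; lat ⌊93.66888/10⌋ = 9 → J.
Square: lon ⌊12.52368/2⌋ = 6; lat ⌊3.66888/1⌋ = 3.
Subsquare: lon ⌊0.52368/0.0833333⌋ = 6 → g; lat ⌊0.66888/0.0416667⌋ = 16 → q.
Extended square: lon ⌊0.02368/0.00833333⌋ = 2; lat ⌊0.00222/0.00416667⌋ = 0.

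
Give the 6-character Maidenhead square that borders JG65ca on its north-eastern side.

JG65db

Longitude subsquare c = 2; +1 → 3 = d.
Latitude subsquare a = 0; +1 → 1 = b.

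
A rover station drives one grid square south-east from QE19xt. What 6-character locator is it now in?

QE29as

Longitude subsquare x = 23; +1 → 24, wraps to 0 = a, carry into square.
Longitude square 1; +1 → 2.
Latitude subsquare t = 19; −1 → 18 = s.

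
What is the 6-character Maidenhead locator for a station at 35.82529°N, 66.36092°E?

MM35et

Shift to the Maidenhead origin (180°W, 90°S): lon 246.3609, lat 125.8253.
Field: lon ⌊246.3609/20⌋ = 12 → M; lat ⌊125.8253/10⌋ = 12 → M.
Square: lon ⌊6.3609/2⌋ = 3; lat ⌊5.8253/1⌋ = 5.
Subsquare: lon ⌊0.3609/0.0833333⌋ = 4 → e; lat ⌊0.8253/0.0416667⌋ = 19 → t.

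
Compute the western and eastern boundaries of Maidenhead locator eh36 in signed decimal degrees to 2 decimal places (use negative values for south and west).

Field E=4, H=7: +4·20° lon, +7·10° lat → SW at lon -100°, lat -20°.
Square 3, 6: +3·2° lon, +6·1° lat → SW at lon -94°, lat -14°.
Cell spans 2° lon × 1° lat.
west -94.00, east -92.00.

-94.00, -92.00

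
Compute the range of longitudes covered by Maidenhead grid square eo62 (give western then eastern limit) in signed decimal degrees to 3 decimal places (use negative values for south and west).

-88.000, -86.000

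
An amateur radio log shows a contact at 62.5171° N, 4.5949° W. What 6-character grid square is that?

Add 180° to longitude and 90° to latitude: 175.4051, 152.5171.
Field (20°×10°, letters A–R): lon ⌊175.4051/20⌋ = 8 → I; lat ⌊152.5171/10⌋ = 15 → P.
Square (2°×1°, digits 0–9): lon ⌊15.4051/2⌋ = 7; lat ⌊2.5171/1⌋ = 2.
Subsquare (5′×2.5′, letters a–x): lon ⌊1.4051/0.0833333⌋ = 16 → q; lat ⌊0.5171/0.0416667⌋ = 12 → m.

IP72qm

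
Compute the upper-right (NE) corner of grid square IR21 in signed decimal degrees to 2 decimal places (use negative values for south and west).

82.00, -14.00

Field I=8, R=17: +8·20° lon, +17·10° lat → SW at lon -20°, lat 80°.
Square 2, 1: +2·2° lon, +1·1° lat → SW at lon -16°, lat 81°.
Cell spans 2° lon × 1° lat. NE corner is SW corner plus one full cell.
latitude 82.00, longitude -14.00.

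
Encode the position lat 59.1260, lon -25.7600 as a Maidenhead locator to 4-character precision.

Shift to the Maidenhead origin (180°W, 90°S): lon 154.24, lat 149.13.
Field: lon ⌊154.24/20⌋ = 7 → H; lat ⌊149.13/10⌋ = 14 → O.
Square: lon ⌊14.24/2⌋ = 7; lat ⌊9.13/1⌋ = 9.

HO79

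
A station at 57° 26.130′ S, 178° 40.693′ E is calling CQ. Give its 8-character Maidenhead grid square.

RD92in15

Offset from 180°W / 90°S: lon 358.67822°, lat 32.56450°.
Field (20°×10°, letters A–R): 358.67822/20 → 17 → R, 32.56450/10 → 3 → D; chars RD.
Square (2°×1°, digits 0–9): 18.67822/2 → 9, 2.56450/1 → 2; chars 92.
Subsquare (5′×2.5′, letters a–x): 0.67822/0.0833333 → 8 → i, 0.56450/0.0416667 → 13 → n; chars in.
Extended square (30″×15″, digits 0–9): 0.01155/0.00833333 → 1, 0.02283/0.00416667 → 5; chars 15.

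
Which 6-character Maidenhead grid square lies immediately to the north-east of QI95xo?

RI05ap

Longitude subsquare x = 23; +1 → 24, wraps to 0 = a, carry into square.
Longitude square 9; +1 → 10, wraps to 0, carry into field.
Longitude field Q = 16; +1 → 17 = R.
Latitude subsquare o = 14; +1 → 15 = p.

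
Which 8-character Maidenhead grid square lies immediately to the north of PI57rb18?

PI57rb19

Latitude extended square 8; +1 → 9.
The longitude characters are unchanged.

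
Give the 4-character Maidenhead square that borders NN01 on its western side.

Longitude square 0; −1 → -1, wraps to 9, carry into field.
Longitude field N = 13; −1 → 12 = M.
The latitude characters are unchanged.

MN91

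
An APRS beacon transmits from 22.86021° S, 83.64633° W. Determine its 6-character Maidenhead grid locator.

Offset from 180°W / 90°S: lon 96.3537°, lat 67.1398°.
Field: 96.3537/20 → 4 → E, 67.1398/10 → 6 → G; chars EG.
Square: 16.3537/2 → 8, 7.1398/1 → 7; chars 87.
Subsquare: 0.3537/0.0833333 → 4 → e, 0.1398/0.0416667 → 3 → d; chars ed.

EG87ed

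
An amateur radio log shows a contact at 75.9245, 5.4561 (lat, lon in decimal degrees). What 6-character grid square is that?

Add 180° to longitude and 90° to latitude: 185.4561, 165.9245.
Field: lon ⌊185.4561/20⌋ = 9 → J; lat ⌊165.9245/10⌋ = 16 → Q.
Square: lon ⌊5.4561/2⌋ = 2; lat ⌊5.9245/1⌋ = 5.
Subsquare: lon ⌊1.4561/0.0833333⌋ = 17 → r; lat ⌊0.9245/0.0416667⌋ = 22 → w.

JQ25rw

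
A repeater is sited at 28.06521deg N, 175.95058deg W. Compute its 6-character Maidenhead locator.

AL28ab

Add 180° to longitude and 90° to latitude: 4.0494, 118.0652.
Field (20°×10°, letters A–R): 4.0494/20 → 0 → A, 118.0652/10 → 11 → L; chars AL.
Square (2°×1°, digits 0–9): 4.0494/2 → 2, 8.0652/1 → 8; chars 28.
Subsquare (5′×2.5′, letters a–x): 0.0494/0.0833333 → 0 → a, 0.0652/0.0416667 → 1 → b; chars ab.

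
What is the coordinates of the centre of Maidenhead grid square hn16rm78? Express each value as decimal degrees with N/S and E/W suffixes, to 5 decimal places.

46.53542° N, 36.52083° W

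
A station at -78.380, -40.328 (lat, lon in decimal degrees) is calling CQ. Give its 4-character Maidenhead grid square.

Offset from 180°W / 90°S: lon 139.67°, lat 11.62°.
Field (20°×10°, letters A–R): 139.67/20 → 6 → G, 11.62/10 → 1 → B; chars GB.
Square (2°×1°, digits 0–9): 19.67/2 → 9, 1.62/1 → 1; chars 91.

GB91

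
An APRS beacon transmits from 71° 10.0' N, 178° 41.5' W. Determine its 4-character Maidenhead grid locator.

Offset from 180°W / 90°S: lon 1.31°, lat 161.17°.
Field (20°×10°, letters A–R): 1.31/20 → 0 → A, 161.17/10 → 16 → Q; chars AQ.
Square (2°×1°, digits 0–9): 1.31/2 → 0, 1.17/1 → 1; chars 01.

AQ01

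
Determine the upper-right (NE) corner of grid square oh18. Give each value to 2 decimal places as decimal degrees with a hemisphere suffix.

Field O=14, H=7: +14·20° lon, +7·10° lat → SW at lon 100°, lat -20°.
Square 1, 8: +1·2° lon, +8·1° lat → SW at lon 102°, lat -12°.
Cell spans 2° lon × 1° lat. NE corner is SW corner plus one full cell.
latitude 11.00° S, longitude 104.00° E.

11.00° S, 104.00° E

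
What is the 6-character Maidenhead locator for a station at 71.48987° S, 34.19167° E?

KB78cm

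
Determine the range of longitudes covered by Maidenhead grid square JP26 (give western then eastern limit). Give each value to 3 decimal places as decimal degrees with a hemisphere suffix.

4.000° E, 6.000° E

Field J=9, P=15: +9·20° lon, +15·10° lat → SW at lon 0°, lat 60°.
Square 2, 6: +2·2° lon, +6·1° lat → SW at lon 4°, lat 66°.
Cell spans 2° lon × 1° lat.
west 4.000° E, east 6.000° E.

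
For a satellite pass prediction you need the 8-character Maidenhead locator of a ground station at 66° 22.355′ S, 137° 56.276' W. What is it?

CC13ap70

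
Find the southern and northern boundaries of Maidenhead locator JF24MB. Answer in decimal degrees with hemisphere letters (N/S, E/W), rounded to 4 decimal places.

35.9583° S, 35.9167° S

Field J=9, F=5: +9·20° lon, +5·10° lat → SW at lon 0°, lat -40°.
Square 2, 4: +2·2° lon, +4·1° lat → SW at lon 4°, lat -36°.
Subsquare m=12, b=1: +12·0.0833333° lon, +1·0.0416667° lat → SW at lon 5°, lat -35.9583°.
Cell spans 0.0833333° lon × 0.0416667° lat.
south 35.9583° S, north 35.9167° S.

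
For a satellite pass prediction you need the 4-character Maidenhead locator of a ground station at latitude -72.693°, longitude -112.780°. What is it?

Offset from 180°W / 90°S: lon 67.22°, lat 17.31°.
Field: lon ⌊67.22/20⌋ = 3 → D; lat ⌊17.31/10⌋ = 1 → B.
Square: lon ⌊7.22/2⌋ = 3; lat ⌊7.31/1⌋ = 7.

DB37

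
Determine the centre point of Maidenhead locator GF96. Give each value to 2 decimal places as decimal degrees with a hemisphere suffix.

33.50° S, 41.00° W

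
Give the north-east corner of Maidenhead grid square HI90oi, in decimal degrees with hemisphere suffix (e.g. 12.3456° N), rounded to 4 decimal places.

9.6250° S, 20.7500° W

Field H=7, I=8: +7·20° lon, +8·10° lat → SW at lon -40°, lat -10°.
Square 9, 0: +9·2° lon, +0·1° lat → SW at lon -22°, lat -10°.
Subsquare o=14, i=8: +14·0.0833333° lon, +8·0.0416667° lat → SW at lon -20.8333°, lat -9.66667°.
Cell spans 0.0833333° lon × 0.0416667° lat. NE corner is SW corner plus one full cell.
latitude 9.6250° S, longitude 20.7500° W.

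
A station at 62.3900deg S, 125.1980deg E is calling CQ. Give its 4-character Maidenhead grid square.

Add 180° to longitude and 90° to latitude: 305.20, 27.61.
Field: lon ⌊305.20/20⌋ = 15 → P; lat ⌊27.61/10⌋ = 2 → C.
Square: lon ⌊5.20/2⌋ = 2; lat ⌊7.61/1⌋ = 7.

PC27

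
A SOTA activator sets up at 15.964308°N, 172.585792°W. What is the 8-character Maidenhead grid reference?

AK35qx91

Offset from 180°W / 90°S: lon 7.41421°, lat 105.96431°.
Field (20°×10°, letters A–R): 7.41421/20 → 0 → A, 105.96431/10 → 10 → K; chars AK.
Square (2°×1°, digits 0–9): 7.41421/2 → 3, 5.96431/1 → 5; chars 35.
Subsquare (5′×2.5′, letters a–x): 1.41421/0.0833333 → 16 → q, 0.96431/0.0416667 → 23 → x; chars qx.
Extended square (30″×15″, digits 0–9): 0.08087/0.00833333 → 9, 0.00597/0.00416667 → 1; chars 91.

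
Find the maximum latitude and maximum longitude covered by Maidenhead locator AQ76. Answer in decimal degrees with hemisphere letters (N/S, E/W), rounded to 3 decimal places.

Field A=0, Q=16: +0·20° lon, +16·10° lat → SW at lon -180°, lat 70°.
Square 7, 6: +7·2° lon, +6·1° lat → SW at lon -166°, lat 76°.
Cell spans 2° lon × 1° lat. NE corner is SW corner plus one full cell.
latitude 77.000° N, longitude 164.000° W.

77.000° N, 164.000° W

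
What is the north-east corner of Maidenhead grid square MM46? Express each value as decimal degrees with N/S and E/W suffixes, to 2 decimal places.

37.00° N, 70.00° E

Field M=12, M=12: +12·20° lon, +12·10° lat → SW at lon 60°, lat 30°.
Square 4, 6: +4·2° lon, +6·1° lat → SW at lon 68°, lat 36°.
Cell spans 2° lon × 1° lat. NE corner is SW corner plus one full cell.
latitude 37.00° N, longitude 70.00° E.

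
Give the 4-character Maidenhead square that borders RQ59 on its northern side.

Latitude square 9; +1 → 10, wraps to 0, carry into field.
Latitude field Q = 16; +1 → 17 = R.
The longitude characters are unchanged.

RR50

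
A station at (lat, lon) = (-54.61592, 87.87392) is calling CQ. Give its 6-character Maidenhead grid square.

ND35wj

Shift to the Maidenhead origin (180°W, 90°S): lon 267.8739, lat 35.3841.
Field (20°×10°, letters A–R): lon ⌊267.8739/20⌋ = 13 → N; lat ⌊35.3841/10⌋ = 3 → D.
Square (2°×1°, digits 0–9): lon ⌊7.8739/2⌋ = 3; lat ⌊5.3841/1⌋ = 5.
Subsquare (5′×2.5′, letters a–x): lon ⌊1.8739/0.0833333⌋ = 22 → w; lat ⌊0.3841/0.0416667⌋ = 9 → j.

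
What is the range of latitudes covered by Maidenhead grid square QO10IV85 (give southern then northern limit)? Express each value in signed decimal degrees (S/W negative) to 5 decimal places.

50.89583, 50.90000

Field Q=16, O=14: +16·20° lon, +14·10° lat → SW at lon 140°, lat 50°.
Square 1, 0: +1·2° lon, +0·1° lat → SW at lon 142°, lat 50°.
Subsquare i=8, v=21: +8·0.0833333° lon, +21·0.0416667° lat → SW at lon 142.667°, lat 50.875°.
Extended square 8, 5: +8·0.00833333° lon, +5·0.00416667° lat → SW at lon 142.733°, lat 50.8958°.
Cell spans 0.00833333° lon × 0.00416667° lat.
south 50.89583, north 50.90000.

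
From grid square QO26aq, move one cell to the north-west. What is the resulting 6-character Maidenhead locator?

QO16xr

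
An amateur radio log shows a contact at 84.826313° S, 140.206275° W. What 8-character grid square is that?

Shift to the Maidenhead origin (180°W, 90°S): lon 39.79372, lat 5.17369.
Field (20°×10°, letters A–R): 39.79372/20 → 1 → B, 5.17369/10 → 0 → A; chars BA.
Square (2°×1°, digits 0–9): 19.79372/2 → 9, 5.17369/1 → 5; chars 95.
Subsquare (5′×2.5′, letters a–x): 1.79372/0.0833333 → 21 → v, 0.17369/0.0416667 → 4 → e; chars ve.
Extended square (30″×15″, digits 0–9): 0.04372/0.00833333 → 5, 0.00702/0.00416667 → 1; chars 51.

BA95ve51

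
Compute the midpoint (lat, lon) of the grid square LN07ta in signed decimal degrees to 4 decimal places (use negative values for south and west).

47.0208, 41.6250

Field L=11, N=13: +11·20° lon, +13·10° lat → SW at lon 40°, lat 40°.
Square 0, 7: +0·2° lon, +7·1° lat → SW at lon 40°, lat 47°.
Subsquare t=19, a=0: +19·0.0833333° lon, +0·0.0416667° lat → SW at lon 41.5833°, lat 47°.
Cell spans 0.0833333° lon × 0.0416667° lat. Centre is SW corner plus half of each.
latitude 47.0208, longitude 41.6250.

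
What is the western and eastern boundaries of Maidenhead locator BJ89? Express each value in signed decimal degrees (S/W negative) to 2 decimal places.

-144.00, -142.00

Field B=1, J=9: +1·20° lon, +9·10° lat → SW at lon -160°, lat 0°.
Square 8, 9: +8·2° lon, +9·1° lat → SW at lon -144°, lat 9°.
Cell spans 2° lon × 1° lat.
west -144.00, east -142.00.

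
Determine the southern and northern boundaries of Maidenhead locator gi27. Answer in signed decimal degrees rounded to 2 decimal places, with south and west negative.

Field G=6, I=8: +6·20° lon, +8·10° lat → SW at lon -60°, lat -10°.
Square 2, 7: +2·2° lon, +7·1° lat → SW at lon -56°, lat -3°.
Cell spans 2° lon × 1° lat.
south -3.00, north -2.00.

-3.00, -2.00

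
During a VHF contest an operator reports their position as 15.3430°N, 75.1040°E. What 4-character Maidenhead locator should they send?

MK75

Shift to the Maidenhead origin (180°W, 90°S): lon 255.10, lat 105.34.
Field: 255.10/20 → 12 → M, 105.34/10 → 10 → K; chars MK.
Square: 15.10/2 → 7, 5.34/1 → 5; chars 75.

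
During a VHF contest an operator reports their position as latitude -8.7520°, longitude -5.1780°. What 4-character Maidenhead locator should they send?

II71

Offset from 180°W / 90°S: lon 174.82°, lat 81.25°.
Field (20°×10°, letters A–R): 174.82/20 → 8 → I, 81.25/10 → 8 → I; chars II.
Square (2°×1°, digits 0–9): 14.82/2 → 7, 1.25/1 → 1; chars 71.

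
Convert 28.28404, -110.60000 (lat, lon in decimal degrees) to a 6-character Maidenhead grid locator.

DL48qg

Offset from 180°W / 90°S: lon 69.4000°, lat 118.2840°.
Field: lon ⌊69.4000/20⌋ = 3 → D; lat ⌊118.2840/10⌋ = 11 → L.
Square: lon ⌊9.4000/2⌋ = 4; lat ⌊8.2840/1⌋ = 8.
Subsquare: lon ⌊1.4000/0.0833333⌋ = 16 → q; lat ⌊0.2840/0.0416667⌋ = 6 → g.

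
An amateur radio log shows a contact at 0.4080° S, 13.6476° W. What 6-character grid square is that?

II39eo

Add 180° to longitude and 90° to latitude: 166.3524, 89.5920.
Field: 166.3524/20 → 8 → I, 89.5920/10 → 8 → I; chars II.
Square: 6.3524/2 → 3, 9.5920/1 → 9; chars 39.
Subsquare: 0.3524/0.0833333 → 4 → e, 0.5920/0.0416667 → 14 → o; chars eo.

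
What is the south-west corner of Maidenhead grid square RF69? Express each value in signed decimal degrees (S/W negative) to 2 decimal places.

-31.00, 172.00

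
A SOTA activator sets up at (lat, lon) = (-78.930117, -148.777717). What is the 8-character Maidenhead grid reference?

Shift to the Maidenhead origin (180°W, 90°S): lon 31.22228, lat 11.06988.
Field: lon ⌊31.22228/20⌋ = 1 → B; lat ⌊11.06988/10⌋ = 1 → B.
Square: lon ⌊11.22228/2⌋ = 5; lat ⌊1.06988/1⌋ = 1.
Subsquare: lon ⌊1.22228/0.0833333⌋ = 14 → o; lat ⌊0.06988/0.0416667⌋ = 1 → b.
Extended square: lon ⌊0.05562/0.00833333⌋ = 6; lat ⌊0.02822/0.00416667⌋ = 6.

BB51ob66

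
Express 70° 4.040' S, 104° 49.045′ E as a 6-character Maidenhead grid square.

Offset from 180°W / 90°S: lon 284.8174°, lat 19.9327°.
Field: 284.8174/20 → 14 → O, 19.9327/10 → 1 → B; chars OB.
Square: 4.8174/2 → 2, 9.9327/1 → 9; chars 29.
Subsquare: 0.8174/0.0833333 → 9 → j, 0.9327/0.0416667 → 22 → w; chars jw.

OB29jw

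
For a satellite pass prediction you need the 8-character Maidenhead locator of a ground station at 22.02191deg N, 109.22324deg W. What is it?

Offset from 180°W / 90°S: lon 70.77676°, lat 112.02191°.
Field: lon ⌊70.77676/20⌋ = 3 → D; lat ⌊112.02191/10⌋ = 11 → L.
Square: lon ⌊10.77676/2⌋ = 5; lat ⌊2.02191/1⌋ = 2.
Subsquare: lon ⌊0.77676/0.0833333⌋ = 9 → j; lat ⌊0.02191/0.0416667⌋ = 0 → a.
Extended square: lon ⌊0.02676/0.00833333⌋ = 3; lat ⌊0.02191/0.00416667⌋ = 5.

DL52ja35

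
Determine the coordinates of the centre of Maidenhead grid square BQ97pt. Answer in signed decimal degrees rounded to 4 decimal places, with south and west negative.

77.8125, -140.7083

Field B=1, Q=16: +1·20° lon, +16·10° lat → SW at lon -160°, lat 70°.
Square 9, 7: +9·2° lon, +7·1° lat → SW at lon -142°, lat 77°.
Subsquare p=15, t=19: +15·0.0833333° lon, +19·0.0416667° lat → SW at lon -140.75°, lat 77.7917°.
Cell spans 0.0833333° lon × 0.0416667° lat. Centre is SW corner plus half of each.
latitude 77.8125, longitude -140.7083.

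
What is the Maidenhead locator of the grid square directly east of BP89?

BP99

Longitude square 8; +1 → 9.
The latitude characters are unchanged.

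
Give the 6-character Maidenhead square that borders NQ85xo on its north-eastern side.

NQ95ap

Longitude subsquare x = 23; +1 → 24, wraps to 0 = a, carry into square.
Longitude square 8; +1 → 9.
Latitude subsquare o = 14; +1 → 15 = p.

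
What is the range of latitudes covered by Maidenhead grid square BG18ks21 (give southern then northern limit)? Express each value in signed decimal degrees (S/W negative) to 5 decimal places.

Field B=1, G=6: +1·20° lon, +6·10° lat → SW at lon -160°, lat -30°.
Square 1, 8: +1·2° lon, +8·1° lat → SW at lon -158°, lat -22°.
Subsquare k=10, s=18: +10·0.0833333° lon, +18·0.0416667° lat → SW at lon -157.167°, lat -21.25°.
Extended square 2, 1: +2·0.00833333° lon, +1·0.00416667° lat → SW at lon -157.15°, lat -21.2458°.
Cell spans 0.00833333° lon × 0.00416667° lat.
south -21.24583, north -21.24167.

-21.24583, -21.24167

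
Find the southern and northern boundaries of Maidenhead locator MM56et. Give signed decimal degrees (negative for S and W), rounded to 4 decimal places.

Field M=12, M=12: +12·20° lon, +12·10° lat → SW at lon 60°, lat 30°.
Square 5, 6: +5·2° lon, +6·1° lat → SW at lon 70°, lat 36°.
Subsquare e=4, t=19: +4·0.0833333° lon, +19·0.0416667° lat → SW at lon 70.3333°, lat 36.7917°.
Cell spans 0.0833333° lon × 0.0416667° lat.
south 36.7917, north 36.8333.

36.7917, 36.8333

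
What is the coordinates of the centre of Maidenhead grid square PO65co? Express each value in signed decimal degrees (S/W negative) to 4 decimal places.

Field P=15, O=14: +15·20° lon, +14·10° lat → SW at lon 120°, lat 50°.
Square 6, 5: +6·2° lon, +5·1° lat → SW at lon 132°, lat 55°.
Subsquare c=2, o=14: +2·0.0833333° lon, +14·0.0416667° lat → SW at lon 132.167°, lat 55.5833°.
Cell spans 0.0833333° lon × 0.0416667° lat. Centre is SW corner plus half of each.
latitude 55.6042, longitude 132.2083.

55.6042, 132.2083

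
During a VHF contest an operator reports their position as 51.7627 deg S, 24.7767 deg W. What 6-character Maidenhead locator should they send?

Shift to the Maidenhead origin (180°W, 90°S): lon 155.2233, lat 38.2373.
Field: lon ⌊155.2233/20⌋ = 7 → H; lat ⌊38.2373/10⌋ = 3 → D.
Square: lon ⌊15.2233/2⌋ = 7; lat ⌊8.2373/1⌋ = 8.
Subsquare: lon ⌊1.2233/0.0833333⌋ = 14 → o; lat ⌊0.2373/0.0416667⌋ = 5 → f.

HD78of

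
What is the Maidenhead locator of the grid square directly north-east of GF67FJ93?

GF67gj04

Longitude extended square 9; +1 → 10, wraps to 0, carry into subsquare.
Longitude subsquare f = 5; +1 → 6 = g.
Latitude extended square 3; +1 → 4.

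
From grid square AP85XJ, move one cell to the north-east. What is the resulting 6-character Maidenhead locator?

Longitude subsquare x = 23; +1 → 24, wraps to 0 = a, carry into square.
Longitude square 8; +1 → 9.
Latitude subsquare j = 9; +1 → 10 = k.

AP95ak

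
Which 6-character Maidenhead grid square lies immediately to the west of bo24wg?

Longitude subsquare w = 22; −1 → 21 = v.
The latitude characters are unchanged.

BO24vg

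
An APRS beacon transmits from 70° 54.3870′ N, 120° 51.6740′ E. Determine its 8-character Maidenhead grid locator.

PQ00kv37

Shift to the Maidenhead origin (180°W, 90°S): lon 300.86123, lat 160.90645.
Field (20°×10°, letters A–R): lon ⌊300.86123/20⌋ = 15 → P; lat ⌊160.90645/10⌋ = 16 → Q.
Square (2°×1°, digits 0–9): lon ⌊0.86123/2⌋ = 0; lat ⌊0.90645/1⌋ = 0.
Subsquare (5′×2.5′, letters a–x): lon ⌊0.86123/0.0833333⌋ = 10 → k; lat ⌊0.90645/0.0416667⌋ = 21 → v.
Extended square (30″×15″, digits 0–9): lon ⌊0.02790/0.00833333⌋ = 3; lat ⌊0.03145/0.00416667⌋ = 7.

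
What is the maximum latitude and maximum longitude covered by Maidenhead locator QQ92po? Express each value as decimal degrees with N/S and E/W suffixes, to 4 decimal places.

72.6250° N, 159.3333° E

Field Q=16, Q=16: +16·20° lon, +16·10° lat → SW at lon 140°, lat 70°.
Square 9, 2: +9·2° lon, +2·1° lat → SW at lon 158°, lat 72°.
Subsquare p=15, o=14: +15·0.0833333° lon, +14·0.0416667° lat → SW at lon 159.25°, lat 72.5833°.
Cell spans 0.0833333° lon × 0.0416667° lat. NE corner is SW corner plus one full cell.
latitude 72.6250° N, longitude 159.3333° E.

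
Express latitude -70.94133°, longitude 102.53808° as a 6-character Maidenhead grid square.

OB19gb

Shift to the Maidenhead origin (180°W, 90°S): lon 282.5381, lat 19.0587.
Field: 282.5381/20 → 14 → O, 19.0587/10 → 1 → B; chars OB.
Square: 2.5381/2 → 1, 9.0587/1 → 9; chars 19.
Subsquare: 0.5381/0.0833333 → 6 → g, 0.0587/0.0416667 → 1 → b; chars gb.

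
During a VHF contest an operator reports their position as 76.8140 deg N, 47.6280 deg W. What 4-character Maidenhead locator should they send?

GQ66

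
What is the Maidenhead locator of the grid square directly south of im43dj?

Latitude subsquare j = 9; −1 → 8 = i.
The longitude characters are unchanged.

IM43di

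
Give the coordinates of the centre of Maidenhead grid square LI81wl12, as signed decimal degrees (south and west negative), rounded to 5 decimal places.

Field L=11, I=8: +11·20° lon, +8·10° lat → SW at lon 40°, lat -10°.
Square 8, 1: +8·2° lon, +1·1° lat → SW at lon 56°, lat -9°.
Subsquare w=22, l=11: +22·0.0833333° lon, +11·0.0416667° lat → SW at lon 57.8333°, lat -8.54167°.
Extended square 1, 2: +1·0.00833333° lon, +2·0.00416667° lat → SW at lon 57.8417°, lat -8.53333°.
Cell spans 0.00833333° lon × 0.00416667° lat. Centre is SW corner plus half of each.
latitude -8.53125, longitude 57.84583.

-8.53125, 57.84583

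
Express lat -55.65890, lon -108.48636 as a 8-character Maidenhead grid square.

Add 180° to longitude and 90° to latitude: 71.51364, 34.34110.
Field (20°×10°, letters A–R): 71.51364/20 → 3 → D, 34.34110/10 → 3 → D; chars DD.
Square (2°×1°, digits 0–9): 11.51364/2 → 5, 4.34110/1 → 4; chars 54.
Subsquare (5′×2.5′, letters a–x): 1.51364/0.0833333 → 18 → s, 0.34110/0.0416667 → 8 → i; chars si.
Extended square (30″×15″, digits 0–9): 0.01364/0.00833333 → 1, 0.00777/0.00416667 → 1; chars 11.

DD54si11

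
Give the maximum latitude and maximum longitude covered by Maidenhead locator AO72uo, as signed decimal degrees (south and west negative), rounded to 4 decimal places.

Field A=0, O=14: +0·20° lon, +14·10° lat → SW at lon -180°, lat 50°.
Square 7, 2: +7·2° lon, +2·1° lat → SW at lon -166°, lat 52°.
Subsquare u=20, o=14: +20·0.0833333° lon, +14·0.0416667° lat → SW at lon -164.333°, lat 52.5833°.
Cell spans 0.0833333° lon × 0.0416667° lat. NE corner is SW corner plus one full cell.
latitude 52.6250, longitude -164.2500.

52.6250, -164.2500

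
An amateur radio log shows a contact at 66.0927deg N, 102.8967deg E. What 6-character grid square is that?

OP16kc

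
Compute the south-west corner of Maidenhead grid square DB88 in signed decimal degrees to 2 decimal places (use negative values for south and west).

Field D=3, B=1: +3·20° lon, +1·10° lat → SW at lon -120°, lat -80°.
Square 8, 8: +8·2° lon, +8·1° lat → SW at lon -104°, lat -72°.
latitude -72.00, longitude -104.00.

-72.00, -104.00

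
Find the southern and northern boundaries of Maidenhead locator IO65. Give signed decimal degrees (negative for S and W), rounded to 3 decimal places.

55.000, 56.000

Field I=8, O=14: +8·20° lon, +14·10° lat → SW at lon -20°, lat 50°.
Square 6, 5: +6·2° lon, +5·1° lat → SW at lon -8°, lat 55°.
Cell spans 2° lon × 1° lat.
south 55.000, north 56.000.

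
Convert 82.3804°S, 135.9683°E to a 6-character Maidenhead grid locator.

PA77xo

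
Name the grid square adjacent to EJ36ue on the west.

EJ36te

Longitude subsquare u = 20; −1 → 19 = t.
The latitude characters are unchanged.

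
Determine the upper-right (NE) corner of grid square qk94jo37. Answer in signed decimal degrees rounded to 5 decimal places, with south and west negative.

14.61667, 158.78333

Field Q=16, K=10: +16·20° lon, +10·10° lat → SW at lon 140°, lat 10°.
Square 9, 4: +9·2° lon, +4·1° lat → SW at lon 158°, lat 14°.
Subsquare j=9, o=14: +9·0.0833333° lon, +14·0.0416667° lat → SW at lon 158.75°, lat 14.5833°.
Extended square 3, 7: +3·0.00833333° lon, +7·0.00416667° lat → SW at lon 158.775°, lat 14.6125°.
Cell spans 0.00833333° lon × 0.00416667° lat. NE corner is SW corner plus one full cell.
latitude 14.61667, longitude 158.78333.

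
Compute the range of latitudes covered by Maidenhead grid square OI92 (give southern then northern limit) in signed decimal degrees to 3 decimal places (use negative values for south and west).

Field O=14, I=8: +14·20° lon, +8·10° lat → SW at lon 100°, lat -10°.
Square 9, 2: +9·2° lon, +2·1° lat → SW at lon 118°, lat -8°.
Cell spans 2° lon × 1° lat.
south -8.000, north -7.000.

-8.000, -7.000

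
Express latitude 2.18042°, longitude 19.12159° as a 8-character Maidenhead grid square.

JJ92ne43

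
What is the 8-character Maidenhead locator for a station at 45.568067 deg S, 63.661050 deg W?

FE84ek03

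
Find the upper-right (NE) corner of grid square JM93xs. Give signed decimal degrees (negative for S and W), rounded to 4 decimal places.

33.7917, 20.0000

Field J=9, M=12: +9·20° lon, +12·10° lat → SW at lon 0°, lat 30°.
Square 9, 3: +9·2° lon, +3·1° lat → SW at lon 18°, lat 33°.
Subsquare x=23, s=18: +23·0.0833333° lon, +18·0.0416667° lat → SW at lon 19.9167°, lat 33.75°.
Cell spans 0.0833333° lon × 0.0416667° lat. NE corner is SW corner plus one full cell.
latitude 33.7917, longitude 20.0000.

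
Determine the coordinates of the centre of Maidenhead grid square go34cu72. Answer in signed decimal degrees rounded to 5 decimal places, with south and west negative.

54.84375, -53.77083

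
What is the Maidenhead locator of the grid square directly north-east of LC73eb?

Longitude subsquare e = 4; +1 → 5 = f.
Latitude subsquare b = 1; +1 → 2 = c.

LC73fc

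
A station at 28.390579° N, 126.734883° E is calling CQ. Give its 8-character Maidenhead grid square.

PL38ij83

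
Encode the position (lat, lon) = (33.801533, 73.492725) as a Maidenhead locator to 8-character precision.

MM63rt92

Offset from 180°W / 90°S: lon 253.49273°, lat 123.80153°.
Field (20°×10°, letters A–R): 253.49273/20 → 12 → M, 123.80153/10 → 12 → M; chars MM.
Square (2°×1°, digits 0–9): 13.49273/2 → 6, 3.80153/1 → 3; chars 63.
Subsquare (5′×2.5′, letters a–x): 1.49273/0.0833333 → 17 → r, 0.80153/0.0416667 → 19 → t; chars rt.
Extended square (30″×15″, digits 0–9): 0.07606/0.00833333 → 9, 0.00987/0.00416667 → 2; chars 92.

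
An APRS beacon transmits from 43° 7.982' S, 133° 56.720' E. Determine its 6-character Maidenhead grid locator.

PE66xu

Shift to the Maidenhead origin (180°W, 90°S): lon 313.9453, lat 46.8670.
Field: 313.9453/20 → 15 → P, 46.8670/10 → 4 → E; chars PE.
Square: 13.9453/2 → 6, 6.8670/1 → 6; chars 66.
Subsquare: 1.9453/0.0833333 → 23 → x, 0.8670/0.0416667 → 20 → u; chars xu.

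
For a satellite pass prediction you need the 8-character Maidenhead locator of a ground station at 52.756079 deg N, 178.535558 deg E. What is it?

RO92gs41

Offset from 180°W / 90°S: lon 358.53556°, lat 142.75608°.
Field (20°×10°, letters A–R): lon ⌊358.53556/20⌋ = 17 → R; lat ⌊142.75608/10⌋ = 14 → O.
Square (2°×1°, digits 0–9): lon ⌊18.53556/2⌋ = 9; lat ⌊2.75608/1⌋ = 2.
Subsquare (5′×2.5′, letters a–x): lon ⌊0.53556/0.0833333⌋ = 6 → g; lat ⌊0.75608/0.0416667⌋ = 18 → s.
Extended square (30″×15″, digits 0–9): lon ⌊0.03556/0.00833333⌋ = 4; lat ⌊0.00608/0.00416667⌋ = 1.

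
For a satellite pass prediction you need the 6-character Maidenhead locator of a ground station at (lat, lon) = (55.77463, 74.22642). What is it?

Add 180° to longitude and 90° to latitude: 254.2264, 145.7746.
Field: 254.2264/20 → 12 → M, 145.7746/10 → 14 → O; chars MO.
Square: 14.2264/2 → 7, 5.7746/1 → 5; chars 75.
Subsquare: 0.2264/0.0833333 → 2 → c, 0.7746/0.0416667 → 18 → s; chars cs.

MO75cs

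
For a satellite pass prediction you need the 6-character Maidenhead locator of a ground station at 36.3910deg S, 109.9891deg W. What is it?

DF53ao

Shift to the Maidenhead origin (180°W, 90°S): lon 70.0109, lat 53.6090.
Field: lon ⌊70.0109/20⌋ = 3 → D; lat ⌊53.6090/10⌋ = 5 → F.
Square: lon ⌊10.0109/2⌋ = 5; lat ⌊3.6090/1⌋ = 3.
Subsquare: lon ⌊0.0109/0.0833333⌋ = 0 → a; lat ⌊0.6090/0.0416667⌋ = 14 → o.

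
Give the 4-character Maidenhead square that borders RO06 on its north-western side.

QO97

Longitude square 0; −1 → -1, wraps to 9, carry into field.
Longitude field R = 17; −1 → 16 = Q.
Latitude square 6; +1 → 7.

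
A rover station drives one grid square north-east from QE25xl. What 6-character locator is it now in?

QE35am

Longitude subsquare x = 23; +1 → 24, wraps to 0 = a, carry into square.
Longitude square 2; +1 → 3.
Latitude subsquare l = 11; +1 → 12 = m.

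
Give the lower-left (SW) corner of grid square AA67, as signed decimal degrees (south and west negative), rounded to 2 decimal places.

-83.00, -168.00

Field A=0, A=0: +0·20° lon, +0·10° lat → SW at lon -180°, lat -90°.
Square 6, 7: +6·2° lon, +7·1° lat → SW at lon -168°, lat -83°.
latitude -83.00, longitude -168.00.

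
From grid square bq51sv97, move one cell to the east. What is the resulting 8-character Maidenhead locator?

BQ51tv07

Longitude extended square 9; +1 → 10, wraps to 0, carry into subsquare.
Longitude subsquare s = 18; +1 → 19 = t.
The latitude characters are unchanged.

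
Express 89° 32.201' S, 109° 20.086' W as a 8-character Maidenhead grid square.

DA50hl91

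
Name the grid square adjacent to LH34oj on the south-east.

Longitude subsquare o = 14; +1 → 15 = p.
Latitude subsquare j = 9; −1 → 8 = i.

LH34pi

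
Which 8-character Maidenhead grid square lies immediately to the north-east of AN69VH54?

AN69vh65

Longitude extended square 5; +1 → 6.
Latitude extended square 4; +1 → 5.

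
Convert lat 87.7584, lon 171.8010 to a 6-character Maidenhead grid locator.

RR57vs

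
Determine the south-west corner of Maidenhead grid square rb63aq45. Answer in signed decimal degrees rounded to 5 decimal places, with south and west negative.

-76.31250, 172.03333

Field R=17, B=1: +17·20° lon, +1·10° lat → SW at lon 160°, lat -80°.
Square 6, 3: +6·2° lon, +3·1° lat → SW at lon 172°, lat -77°.
Subsquare a=0, q=16: +0·0.0833333° lon, +16·0.0416667° lat → SW at lon 172°, lat -76.3333°.
Extended square 4, 5: +4·0.00833333° lon, +5·0.00416667° lat → SW at lon 172.033°, lat -76.3125°.
latitude -76.31250, longitude 172.03333.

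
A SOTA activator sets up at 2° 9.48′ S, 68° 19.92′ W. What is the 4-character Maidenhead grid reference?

FI57

Add 180° to longitude and 90° to latitude: 111.67, 87.84.
Field: lon ⌊111.67/20⌋ = 5 → F; lat ⌊87.84/10⌋ = 8 → I.
Square: lon ⌊11.67/2⌋ = 5; lat ⌊7.84/1⌋ = 7.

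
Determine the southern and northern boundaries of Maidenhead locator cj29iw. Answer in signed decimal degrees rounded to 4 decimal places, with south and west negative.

9.9167, 9.9583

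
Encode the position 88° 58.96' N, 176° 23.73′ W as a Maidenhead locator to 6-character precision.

AR18tx

Add 180° to longitude and 90° to latitude: 3.6045, 178.9827.
Field: lon ⌊3.6045/20⌋ = 0 → A; lat ⌊178.9827/10⌋ = 17 → R.
Square: lon ⌊3.6045/2⌋ = 1; lat ⌊8.9827/1⌋ = 8.
Subsquare: lon ⌊1.6045/0.0833333⌋ = 19 → t; lat ⌊0.9827/0.0416667⌋ = 23 → x.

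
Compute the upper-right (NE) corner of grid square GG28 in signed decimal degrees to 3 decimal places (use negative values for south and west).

Field G=6, G=6: +6·20° lon, +6·10° lat → SW at lon -60°, lat -30°.
Square 2, 8: +2·2° lon, +8·1° lat → SW at lon -56°, lat -22°.
Cell spans 2° lon × 1° lat. NE corner is SW corner plus one full cell.
latitude -21.000, longitude -54.000.

-21.000, -54.000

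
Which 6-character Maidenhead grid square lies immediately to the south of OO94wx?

OO94ww

Latitude subsquare x = 23; −1 → 22 = w.
The longitude characters are unchanged.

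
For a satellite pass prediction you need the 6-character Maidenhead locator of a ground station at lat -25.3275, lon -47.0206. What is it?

GG64lq

Shift to the Maidenhead origin (180°W, 90°S): lon 132.9794, lat 64.6725.
Field (20°×10°, letters A–R): 132.9794/20 → 6 → G, 64.6725/10 → 6 → G; chars GG.
Square (2°×1°, digits 0–9): 12.9794/2 → 6, 4.6725/1 → 4; chars 64.
Subsquare (5′×2.5′, letters a–x): 0.9794/0.0833333 → 11 → l, 0.6725/0.0416667 → 16 → q; chars lq.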